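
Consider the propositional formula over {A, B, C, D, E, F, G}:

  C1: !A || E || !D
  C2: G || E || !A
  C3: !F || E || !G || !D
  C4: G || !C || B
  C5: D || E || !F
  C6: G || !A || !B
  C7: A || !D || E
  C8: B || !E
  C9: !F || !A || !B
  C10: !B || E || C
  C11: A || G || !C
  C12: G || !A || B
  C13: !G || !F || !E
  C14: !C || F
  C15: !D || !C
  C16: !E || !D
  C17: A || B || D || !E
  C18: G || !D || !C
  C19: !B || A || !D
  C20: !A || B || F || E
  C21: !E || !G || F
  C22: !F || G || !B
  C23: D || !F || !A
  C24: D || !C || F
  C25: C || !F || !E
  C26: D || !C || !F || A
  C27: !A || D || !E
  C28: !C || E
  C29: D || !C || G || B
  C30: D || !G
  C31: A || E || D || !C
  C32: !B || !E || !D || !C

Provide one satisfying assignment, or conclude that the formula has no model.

A=false,  B=false,  C=false,  D=false,  E=false,  F=false,  G=false

Try B = false.
Unit clause (!E) forces E = false.
Unit clause (!C) forces C = false.
Try A = false.
Unit clause (!D) forces D = false.
Unit clause (!F) forces F = false.
Unit clause (!G) forces G = false.
All clauses are satisfied.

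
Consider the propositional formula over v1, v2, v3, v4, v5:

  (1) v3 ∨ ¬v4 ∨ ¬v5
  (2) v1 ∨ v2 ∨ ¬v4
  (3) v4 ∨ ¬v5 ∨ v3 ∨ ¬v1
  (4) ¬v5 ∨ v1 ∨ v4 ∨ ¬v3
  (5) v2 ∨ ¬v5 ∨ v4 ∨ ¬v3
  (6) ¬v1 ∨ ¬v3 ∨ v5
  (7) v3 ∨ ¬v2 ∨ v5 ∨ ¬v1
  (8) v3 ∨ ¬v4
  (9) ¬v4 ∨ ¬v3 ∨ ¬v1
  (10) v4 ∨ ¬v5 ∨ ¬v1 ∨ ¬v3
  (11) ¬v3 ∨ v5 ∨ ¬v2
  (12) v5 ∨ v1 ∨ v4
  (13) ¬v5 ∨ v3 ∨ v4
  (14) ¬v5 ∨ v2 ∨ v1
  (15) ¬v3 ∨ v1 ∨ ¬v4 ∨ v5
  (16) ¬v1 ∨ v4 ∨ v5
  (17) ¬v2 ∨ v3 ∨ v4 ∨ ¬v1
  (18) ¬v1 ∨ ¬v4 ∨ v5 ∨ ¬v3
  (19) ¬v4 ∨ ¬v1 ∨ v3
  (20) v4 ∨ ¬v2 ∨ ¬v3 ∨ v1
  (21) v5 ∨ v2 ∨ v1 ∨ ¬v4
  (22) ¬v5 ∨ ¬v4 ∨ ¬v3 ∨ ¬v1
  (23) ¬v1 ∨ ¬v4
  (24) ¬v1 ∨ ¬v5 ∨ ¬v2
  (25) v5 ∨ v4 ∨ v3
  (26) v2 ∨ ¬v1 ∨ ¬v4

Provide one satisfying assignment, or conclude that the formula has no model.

v1=False,  v2=True,  v3=True,  v4=True,  v5=True

Suppose v3 = True.
Suppose v1 = False.
Suppose v2 = True.
Unit clause (v5) forces v5 = True.
Unit clause (v4) forces v4 = True.
All clauses are satisfied.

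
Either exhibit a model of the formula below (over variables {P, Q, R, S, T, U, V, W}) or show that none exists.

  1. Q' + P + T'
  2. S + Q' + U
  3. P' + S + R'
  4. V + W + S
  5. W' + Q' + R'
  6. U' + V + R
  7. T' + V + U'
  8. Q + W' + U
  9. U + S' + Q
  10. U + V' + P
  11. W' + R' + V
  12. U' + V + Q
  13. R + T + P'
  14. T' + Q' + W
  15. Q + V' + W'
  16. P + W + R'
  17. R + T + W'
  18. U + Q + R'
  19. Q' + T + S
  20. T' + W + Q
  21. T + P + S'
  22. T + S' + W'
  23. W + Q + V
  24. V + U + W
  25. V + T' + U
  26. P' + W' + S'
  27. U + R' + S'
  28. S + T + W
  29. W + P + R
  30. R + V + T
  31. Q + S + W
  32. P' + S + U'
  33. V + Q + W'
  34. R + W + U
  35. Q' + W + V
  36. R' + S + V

Try Q = 0.
Try W = 0.
Unit clause (T') forces T = 0.
Unit clause (V) forces V = 1.
Unit clause (S) forces S = 1.
Unit clause (U) forces U = 1.
Unit clause (P) forces P = 1.
Unit clause (R) forces R = 1.
This assignment satisfies each clause.

P=1; Q=0; R=1; S=1; T=0; U=1; V=1; W=0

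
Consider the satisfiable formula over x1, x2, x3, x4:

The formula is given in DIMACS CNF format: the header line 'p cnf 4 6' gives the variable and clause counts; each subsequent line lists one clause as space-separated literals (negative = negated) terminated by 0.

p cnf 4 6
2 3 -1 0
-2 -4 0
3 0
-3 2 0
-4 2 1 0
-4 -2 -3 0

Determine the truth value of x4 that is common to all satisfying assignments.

False

Suppose x4 = True.
(¬x2) alone gives x2 = False.
(x3) alone gives x3 = True.
But (¬x3) is also a unit clause — contradiction.
So every satisfying assignment has x4 = False.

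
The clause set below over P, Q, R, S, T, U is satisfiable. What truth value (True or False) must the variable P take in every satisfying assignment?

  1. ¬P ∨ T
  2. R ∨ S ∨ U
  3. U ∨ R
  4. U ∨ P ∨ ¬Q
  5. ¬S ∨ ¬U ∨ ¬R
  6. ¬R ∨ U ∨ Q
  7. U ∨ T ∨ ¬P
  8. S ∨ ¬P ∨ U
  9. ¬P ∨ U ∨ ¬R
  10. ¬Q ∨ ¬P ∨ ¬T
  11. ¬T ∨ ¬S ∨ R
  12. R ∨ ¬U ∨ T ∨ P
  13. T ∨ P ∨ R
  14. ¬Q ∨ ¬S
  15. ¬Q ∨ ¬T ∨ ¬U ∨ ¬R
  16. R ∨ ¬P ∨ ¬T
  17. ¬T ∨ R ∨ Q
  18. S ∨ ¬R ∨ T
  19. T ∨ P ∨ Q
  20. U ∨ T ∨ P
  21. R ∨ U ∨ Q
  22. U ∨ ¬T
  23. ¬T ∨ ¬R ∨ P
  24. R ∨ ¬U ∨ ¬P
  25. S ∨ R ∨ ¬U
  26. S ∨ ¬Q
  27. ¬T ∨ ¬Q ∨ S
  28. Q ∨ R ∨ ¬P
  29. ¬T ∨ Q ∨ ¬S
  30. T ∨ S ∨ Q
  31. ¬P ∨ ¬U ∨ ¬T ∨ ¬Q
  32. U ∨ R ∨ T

True

Suppose P = False.
Branch on U: set U = True.
Branch on S: set S = False.
Unit clause (R) forces R = True.
Unit clause (T) forces T = True.
Now (¬T) is unsatisfied and unit — conflict.
That branch fails; take S = True instead.
Unit clause (¬R) forces R = False.
Unit clause (¬T) forces T = False.
Now (T) is unsatisfied and unit — conflict.
Either choice for S ends in contradiction.
That branch fails; take U = False instead.
Unit clause (R) forces R = True.
Unit clause (¬Q) forces Q = False.
Now (Q) is unsatisfied and unit — conflict.
Either choice for U ends in contradiction.
So every satisfying assignment has P = True.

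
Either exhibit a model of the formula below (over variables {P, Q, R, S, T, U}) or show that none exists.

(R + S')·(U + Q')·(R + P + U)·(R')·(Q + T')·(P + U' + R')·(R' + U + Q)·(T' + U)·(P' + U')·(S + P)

P=1, Q=0, R=0, S=0, T=0, U=0

(R') alone gives R = 0.
(S') alone gives S = 0.
(P) alone gives P = 1.
(U') alone gives U = 0.
(Q') alone gives Q = 0.
(T') alone gives T = 0.
This assignment satisfies each clause.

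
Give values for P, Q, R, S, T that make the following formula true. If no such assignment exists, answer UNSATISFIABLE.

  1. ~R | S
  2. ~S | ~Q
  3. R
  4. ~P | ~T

Unit clause (R) forces R = 1.
Unit clause (S) forces S = 1.
Unit clause (~Q) forces Q = 0.
Suppose P = 0.
Every clause is now satisfied; T is unconstrained.

P ↦ 0,  Q ↦ 0,  R ↦ 1,  S ↦ 1,  T ↦ 0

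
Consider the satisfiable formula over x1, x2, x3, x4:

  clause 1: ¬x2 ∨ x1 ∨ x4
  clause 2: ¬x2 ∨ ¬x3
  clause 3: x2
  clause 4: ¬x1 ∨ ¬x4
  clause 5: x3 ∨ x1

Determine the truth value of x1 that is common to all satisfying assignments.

Suppose x1 = False.
From the singleton clause (x2), x2 = True.
From the singleton clause (x4), x4 = True.
From the singleton clause (¬x3), x3 = False.
That conflicts with the unit clause (x3).
So every satisfying assignment has x1 = True.

True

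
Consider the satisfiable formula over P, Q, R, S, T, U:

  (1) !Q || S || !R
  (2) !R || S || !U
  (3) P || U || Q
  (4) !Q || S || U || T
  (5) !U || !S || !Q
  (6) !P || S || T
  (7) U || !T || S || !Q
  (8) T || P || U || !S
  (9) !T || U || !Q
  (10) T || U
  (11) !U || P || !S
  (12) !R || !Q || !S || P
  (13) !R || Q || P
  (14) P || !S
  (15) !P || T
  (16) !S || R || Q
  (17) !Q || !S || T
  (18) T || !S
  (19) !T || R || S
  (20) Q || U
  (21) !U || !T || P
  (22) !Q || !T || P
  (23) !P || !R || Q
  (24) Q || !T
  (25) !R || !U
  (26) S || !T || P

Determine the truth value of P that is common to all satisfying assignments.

False

Suppose P = true.
(T) alone gives T = true.
(Q) alone gives Q = true.
(U) alone gives U = true.
(!S) alone gives S = false.
(!R) alone gives R = false.
But (R) is also a unit clause — contradiction.
So every satisfying assignment has P = False.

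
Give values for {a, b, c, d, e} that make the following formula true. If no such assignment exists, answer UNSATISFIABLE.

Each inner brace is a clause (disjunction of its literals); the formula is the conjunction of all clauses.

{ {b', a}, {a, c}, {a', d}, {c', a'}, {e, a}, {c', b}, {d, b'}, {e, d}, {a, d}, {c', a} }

a: 1; b: 0; c: 0; d: 1; e: 1

Try b = 0.
The clause (c') is unit, so c = 0.
The clause (a) is unit, so a = 1.
The clause (d) is unit, so d = 1.
No clause remains; e is free.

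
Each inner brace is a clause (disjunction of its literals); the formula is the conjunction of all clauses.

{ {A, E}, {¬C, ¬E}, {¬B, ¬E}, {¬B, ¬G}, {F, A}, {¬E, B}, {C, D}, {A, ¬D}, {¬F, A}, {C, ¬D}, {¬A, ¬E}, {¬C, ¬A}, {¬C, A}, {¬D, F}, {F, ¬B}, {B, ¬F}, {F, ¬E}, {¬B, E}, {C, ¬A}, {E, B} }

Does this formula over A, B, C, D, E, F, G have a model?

Suppose A = True.
Unit clause (¬E) forces E = False.
Unit clause (¬C) forces C = False.
But (C) is also a unit clause — contradiction.
Backtrack on A: now try A = False.
Unit clause (E) forces E = True.
Unit clause (¬C) forces C = False.
Unit clause (¬B) forces B = False.
But (B) is also a unit clause — contradiction.
Either choice for A ends in contradiction.
No assignment satisfies every clause.

No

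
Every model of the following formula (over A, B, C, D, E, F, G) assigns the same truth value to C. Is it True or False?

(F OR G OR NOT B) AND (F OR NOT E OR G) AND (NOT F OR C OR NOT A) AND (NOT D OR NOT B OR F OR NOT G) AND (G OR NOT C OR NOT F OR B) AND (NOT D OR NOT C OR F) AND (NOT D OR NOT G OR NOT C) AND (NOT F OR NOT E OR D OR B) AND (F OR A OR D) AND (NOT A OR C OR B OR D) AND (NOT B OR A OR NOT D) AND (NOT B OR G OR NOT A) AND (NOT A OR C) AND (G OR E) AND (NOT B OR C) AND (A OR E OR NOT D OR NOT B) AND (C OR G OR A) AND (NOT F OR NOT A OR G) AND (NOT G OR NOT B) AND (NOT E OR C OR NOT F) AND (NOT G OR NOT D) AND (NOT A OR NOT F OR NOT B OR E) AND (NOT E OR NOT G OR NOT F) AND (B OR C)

Suppose C = false.
Unit clause (NOT A) forces A = false.
Unit clause (NOT B) forces B = false.
But (B) is also a unit clause — contradiction.
So every satisfying assignment has C = True.

True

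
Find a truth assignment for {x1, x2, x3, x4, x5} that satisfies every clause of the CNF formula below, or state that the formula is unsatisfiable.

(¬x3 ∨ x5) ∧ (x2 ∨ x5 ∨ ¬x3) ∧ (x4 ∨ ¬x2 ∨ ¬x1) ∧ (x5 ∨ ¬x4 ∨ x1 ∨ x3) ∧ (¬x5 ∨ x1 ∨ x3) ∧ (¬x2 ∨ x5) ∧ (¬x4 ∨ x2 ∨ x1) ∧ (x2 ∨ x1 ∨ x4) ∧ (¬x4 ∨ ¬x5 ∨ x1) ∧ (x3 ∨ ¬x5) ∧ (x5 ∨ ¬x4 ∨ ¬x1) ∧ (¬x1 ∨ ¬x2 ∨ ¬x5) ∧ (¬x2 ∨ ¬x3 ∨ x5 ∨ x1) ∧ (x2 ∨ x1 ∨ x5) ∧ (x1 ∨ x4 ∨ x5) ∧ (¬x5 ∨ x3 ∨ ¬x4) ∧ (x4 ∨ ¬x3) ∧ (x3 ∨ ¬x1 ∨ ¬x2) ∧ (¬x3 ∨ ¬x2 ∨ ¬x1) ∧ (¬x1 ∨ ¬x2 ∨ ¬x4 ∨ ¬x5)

x1=True; x2=False; x3=True; x4=True; x5=True

Suppose x3 = True.
Unit clause (x5) forces x5 = True.
Unit clause (x4) forces x4 = True.
Unit clause (x1) forces x1 = True.
Unit clause (¬x2) forces x2 = False.
Every clause now holds.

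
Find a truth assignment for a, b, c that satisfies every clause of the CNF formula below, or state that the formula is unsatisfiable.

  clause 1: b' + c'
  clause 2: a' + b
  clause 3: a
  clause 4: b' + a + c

Unit clause (a) forces a = 1.
Unit clause (b) forces b = 1.
Unit clause (c') forces c = 0.
This assignment satisfies each clause.

a: 1; b: 1; c: 0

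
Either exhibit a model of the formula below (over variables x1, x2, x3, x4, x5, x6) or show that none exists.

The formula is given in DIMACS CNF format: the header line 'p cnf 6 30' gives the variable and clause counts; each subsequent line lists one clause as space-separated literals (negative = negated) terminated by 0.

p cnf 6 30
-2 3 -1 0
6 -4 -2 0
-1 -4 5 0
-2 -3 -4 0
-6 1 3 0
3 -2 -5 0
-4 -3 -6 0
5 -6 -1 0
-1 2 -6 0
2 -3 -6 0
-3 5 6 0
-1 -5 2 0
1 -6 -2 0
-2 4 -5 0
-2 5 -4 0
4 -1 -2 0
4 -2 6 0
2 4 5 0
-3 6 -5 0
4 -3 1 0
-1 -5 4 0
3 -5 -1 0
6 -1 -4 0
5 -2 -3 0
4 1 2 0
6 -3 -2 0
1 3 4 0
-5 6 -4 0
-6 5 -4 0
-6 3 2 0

x1: False,  x2: False,  x3: False,  x4: True,  x5: False,  x6: False

Branch on x2: set x2 = False.
Branch on x1: set x1 = False.
(x4) alone gives x4 = True.
Branch on x6: set x6 = False.
(¬x5) alone gives x5 = False.
(¬x3) alone gives x3 = False.
All clauses are satisfied.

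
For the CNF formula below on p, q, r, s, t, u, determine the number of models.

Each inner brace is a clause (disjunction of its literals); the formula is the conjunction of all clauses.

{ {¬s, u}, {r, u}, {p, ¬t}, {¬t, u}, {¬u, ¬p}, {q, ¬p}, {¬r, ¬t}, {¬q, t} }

5

There are 2^6 = 64 truth assignments over (p, q, r, s, t, u).
Split on q. With q = True, the clauses containing q are satisfied and ¬q drops from the rest; 0 of the 2^5 = 32 assignments to the other variables satisfy what remains.
With q = False, by the same count on the reduced clause set, 5 assignments work.
(One model: p=F, q=F, r=F, s=F, t=F, u=T.)
Total: 0 + 5 = 5.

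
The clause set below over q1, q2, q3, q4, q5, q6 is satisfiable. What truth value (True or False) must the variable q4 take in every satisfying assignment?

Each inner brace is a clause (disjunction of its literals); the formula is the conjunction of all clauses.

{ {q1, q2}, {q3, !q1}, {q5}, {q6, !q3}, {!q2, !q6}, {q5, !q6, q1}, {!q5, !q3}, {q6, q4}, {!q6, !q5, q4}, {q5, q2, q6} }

True

Suppose q4 = false.
The clause (q5) is unit, so q5 = true.
The clause (!q3) is unit, so q3 = false.
The clause (!q1) is unit, so q1 = false.
The clause (q2) is unit, so q2 = true.
The clause (!q6) is unit, so q6 = false.
Now (q6) is unsatisfied and unit — conflict.
So every satisfying assignment has q4 = True.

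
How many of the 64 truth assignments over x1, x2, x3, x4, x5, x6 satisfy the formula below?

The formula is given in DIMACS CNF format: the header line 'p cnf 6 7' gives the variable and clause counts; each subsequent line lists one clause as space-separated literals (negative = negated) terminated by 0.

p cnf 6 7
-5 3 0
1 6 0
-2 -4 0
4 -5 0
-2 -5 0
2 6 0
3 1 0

13

There are 2^6 = 64 truth assignments over (x1, x2, x3, x4, x5, x6).
Split on x5. With x5 = True, the clauses containing x5 are satisfied and ¬x5 drops from the rest; 2 of the 2^5 = 32 assignments to the other variables satisfy what remains.
With x5 = False, by the same count on the reduced clause set, 11 assignments work.
(One model: x1=F, x2=F, x3=T, x4=F, x5=F, x6=T.)
Total: 2 + 11 = 13.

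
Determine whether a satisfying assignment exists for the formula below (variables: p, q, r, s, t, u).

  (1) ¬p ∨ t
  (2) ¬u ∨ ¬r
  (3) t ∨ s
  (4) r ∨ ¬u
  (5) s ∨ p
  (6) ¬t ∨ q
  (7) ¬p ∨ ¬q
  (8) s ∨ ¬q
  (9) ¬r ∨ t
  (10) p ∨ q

Suppose p = False.
(s) alone gives s = True.
(q) alone gives q = True.
Suppose u = False.
Suppose r = True.
(t) alone gives t = True.
This assignment satisfies each clause.
A satisfying assignment: p ↦ False, q ↦ True, r ↦ True, s ↦ True, t ↦ True, u ↦ False.

Satisfiable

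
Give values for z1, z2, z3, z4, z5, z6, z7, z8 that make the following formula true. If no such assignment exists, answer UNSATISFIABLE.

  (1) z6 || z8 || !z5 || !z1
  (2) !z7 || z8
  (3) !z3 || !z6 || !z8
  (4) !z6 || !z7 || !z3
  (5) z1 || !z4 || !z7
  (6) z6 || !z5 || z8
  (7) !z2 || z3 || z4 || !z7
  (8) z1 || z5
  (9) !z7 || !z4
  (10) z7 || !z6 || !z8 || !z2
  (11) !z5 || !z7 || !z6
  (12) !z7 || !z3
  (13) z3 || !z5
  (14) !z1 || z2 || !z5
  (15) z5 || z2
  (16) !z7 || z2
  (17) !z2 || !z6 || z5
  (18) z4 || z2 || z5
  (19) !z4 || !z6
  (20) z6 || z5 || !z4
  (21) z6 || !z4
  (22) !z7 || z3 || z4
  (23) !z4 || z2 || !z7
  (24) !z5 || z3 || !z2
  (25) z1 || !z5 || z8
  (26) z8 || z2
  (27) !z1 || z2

Try z7 = false.
Try z1 = true.
From the singleton clause (z2), z2 = true.
Try z6 = true.
From the singleton clause (!z8), z8 = false.
From the singleton clause (z5), z5 = true.
From the singleton clause (z3), z3 = true.
From the singleton clause (!z4), z4 = false.
This assignment satisfies each clause.

z1: true; z2: true; z3: true; z4: false; z5: true; z6: true; z7: false; z8: false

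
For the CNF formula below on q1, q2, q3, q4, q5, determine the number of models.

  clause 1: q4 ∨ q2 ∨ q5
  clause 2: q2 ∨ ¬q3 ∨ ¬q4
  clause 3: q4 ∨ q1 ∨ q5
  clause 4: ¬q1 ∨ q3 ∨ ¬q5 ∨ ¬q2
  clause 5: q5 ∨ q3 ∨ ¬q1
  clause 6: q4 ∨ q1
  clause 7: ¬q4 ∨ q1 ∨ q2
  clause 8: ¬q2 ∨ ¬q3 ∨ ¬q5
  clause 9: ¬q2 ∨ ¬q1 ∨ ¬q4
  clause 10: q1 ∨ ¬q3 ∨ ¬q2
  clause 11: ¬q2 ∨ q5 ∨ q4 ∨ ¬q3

There are 2^5 = 32 truth assignments over (q1, q2, q3, q4, q5).
Split on q1. With q1 = True, the clauses containing q1 are satisfied and ¬q1 drops from the rest; 3 of the 2^4 = 16 assignments to the other variables satisfy what remains.
With q1 = False, by the same count on the reduced clause set, 2 assignments work.
(One model: q1=F, q2=T, q3=F, q4=T, q5=F.)
Total: 3 + 2 = 5.

5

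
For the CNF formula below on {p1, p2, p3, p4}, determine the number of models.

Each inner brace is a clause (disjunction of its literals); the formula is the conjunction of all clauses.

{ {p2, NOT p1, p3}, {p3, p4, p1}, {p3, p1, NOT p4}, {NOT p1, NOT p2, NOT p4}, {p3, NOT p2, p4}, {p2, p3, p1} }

There are 2^4 = 16 truth assignments over (p1, p2, p3, p4).
Check each against the 6 clauses (columns in the order p1, p2, p3, p4):
  F F F F  ✗ fails (p3 OR p4 OR p1)
  F F F T  ✗ fails (p3 OR p1 OR NOT p4)
  F F T F  ✓ satisfies all
  F F T T  ✓ satisfies all
  F T F F  ✗ fails (p3 OR p4 OR p1)
  F T F T  ✗ fails (p3 OR p1 OR NOT p4)
  F T T F  ✓ satisfies all
  F T T T  ✓ satisfies all
  T F F F  ✗ fails (p2 OR NOT p1 OR p3)
  T F F T  ✗ fails (p2 OR NOT p1 OR p3)
  T F T F  ✓ satisfies all
  T F T T  ✓ satisfies all
  T T F F  ✗ fails (p3 OR NOT p2 OR p4)
  T T F T  ✗ fails (NOT p1 OR NOT p2 OR NOT p4)
  T T T F  ✓ satisfies all
  T T T T  ✗ fails (NOT p1 OR NOT p2 OR NOT p4)
7 of the 16 rows are models.

7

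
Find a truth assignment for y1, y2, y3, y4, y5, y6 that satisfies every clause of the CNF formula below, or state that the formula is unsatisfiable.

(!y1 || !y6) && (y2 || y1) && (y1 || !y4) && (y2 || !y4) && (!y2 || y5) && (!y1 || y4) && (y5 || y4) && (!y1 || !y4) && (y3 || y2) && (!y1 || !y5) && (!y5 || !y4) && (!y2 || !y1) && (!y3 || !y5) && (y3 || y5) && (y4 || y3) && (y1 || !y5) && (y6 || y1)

UNSATISFIABLE

Try y1 = false.
(y2) alone gives y2 = true.
(!y4) alone gives y4 = false.
(y5) alone gives y5 = true.
But (!y5) is also a unit clause — contradiction.
Backtrack on y1: now try y1 = true.
(!y6) alone gives y6 = false.
(y4) alone gives y4 = true.
But (!y4) is also a unit clause — contradiction.
Both values of y1 lead to a conflict.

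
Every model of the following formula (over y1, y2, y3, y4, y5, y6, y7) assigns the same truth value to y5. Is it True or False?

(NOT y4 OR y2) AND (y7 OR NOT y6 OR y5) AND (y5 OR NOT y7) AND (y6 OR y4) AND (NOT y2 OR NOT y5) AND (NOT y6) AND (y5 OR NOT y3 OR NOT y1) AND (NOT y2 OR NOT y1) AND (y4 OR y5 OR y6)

False

Suppose y5 = true.
The clause (NOT y2) is unit, so y2 = false.
The clause (NOT y4) is unit, so y4 = false.
The clause (y6) is unit, so y6 = true.
Now (NOT y6) is unsatisfied and unit — conflict.
So every satisfying assignment has y5 = False.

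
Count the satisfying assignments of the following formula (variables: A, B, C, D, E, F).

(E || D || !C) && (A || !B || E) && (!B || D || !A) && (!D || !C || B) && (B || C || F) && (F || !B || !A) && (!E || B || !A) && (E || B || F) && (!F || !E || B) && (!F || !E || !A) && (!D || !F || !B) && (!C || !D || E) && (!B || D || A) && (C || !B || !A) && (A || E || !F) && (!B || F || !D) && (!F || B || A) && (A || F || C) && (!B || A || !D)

3

There are 2^6 = 64 truth assignments over (A, B, C, D, E, F).
Split on C. With C = true, the clauses containing C are satisfied and !C drops from the rest; 1 of the 2^5 = 32 assignments to the other variables satisfy what remains.
With C = false, by the same count on the reduced clause set, 2 assignments work.
Total: 1 + 2 = 3.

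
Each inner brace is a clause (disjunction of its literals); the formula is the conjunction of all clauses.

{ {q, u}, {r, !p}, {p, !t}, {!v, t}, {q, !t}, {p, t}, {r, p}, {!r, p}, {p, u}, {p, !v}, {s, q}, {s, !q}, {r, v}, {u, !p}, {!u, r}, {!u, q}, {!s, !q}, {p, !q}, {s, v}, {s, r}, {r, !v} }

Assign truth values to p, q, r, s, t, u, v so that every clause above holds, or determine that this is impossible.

Try q = true.
The clause (s) is unit, so s = true.
But (!s) is also a unit clause — contradiction.
So q must be the other value — set q = false.
The clause (u) is unit, so u = true.
But (!u) is also a unit clause — contradiction.
Neither q = true nor q = false works.

UNSATISFIABLE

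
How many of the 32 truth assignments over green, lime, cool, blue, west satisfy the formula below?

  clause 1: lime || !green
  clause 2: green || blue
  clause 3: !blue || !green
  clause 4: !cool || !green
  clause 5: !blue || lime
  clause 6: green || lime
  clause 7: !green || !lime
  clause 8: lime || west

There are 2^5 = 32 truth assignments over (green, lime, cool, blue, west).
Split on cool. With cool = true, the clauses containing cool are satisfied and !cool drops from the rest; 2 of the 2^4 = 16 assignments to the other variables satisfy what remains.
With cool = false, by the same count on the reduced clause set, 2 assignments work.
Total: 2 + 2 = 4.

4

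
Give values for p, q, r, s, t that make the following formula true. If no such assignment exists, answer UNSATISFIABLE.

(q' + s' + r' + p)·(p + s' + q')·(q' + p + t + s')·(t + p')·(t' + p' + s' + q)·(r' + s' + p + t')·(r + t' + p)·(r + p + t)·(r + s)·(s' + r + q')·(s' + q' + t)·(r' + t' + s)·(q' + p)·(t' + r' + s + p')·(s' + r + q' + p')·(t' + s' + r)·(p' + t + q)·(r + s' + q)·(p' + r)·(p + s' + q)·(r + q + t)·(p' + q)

Case t = 0:
The clause (p') is unit, so p = 0.
The clause (r) is unit, so r = 1.
The clause (q') is unit, so q = 0.
The clause (s') is unit, so s = 0.
This assignment satisfies each clause.

p: 0; q: 0; r: 1; s: 0; t: 0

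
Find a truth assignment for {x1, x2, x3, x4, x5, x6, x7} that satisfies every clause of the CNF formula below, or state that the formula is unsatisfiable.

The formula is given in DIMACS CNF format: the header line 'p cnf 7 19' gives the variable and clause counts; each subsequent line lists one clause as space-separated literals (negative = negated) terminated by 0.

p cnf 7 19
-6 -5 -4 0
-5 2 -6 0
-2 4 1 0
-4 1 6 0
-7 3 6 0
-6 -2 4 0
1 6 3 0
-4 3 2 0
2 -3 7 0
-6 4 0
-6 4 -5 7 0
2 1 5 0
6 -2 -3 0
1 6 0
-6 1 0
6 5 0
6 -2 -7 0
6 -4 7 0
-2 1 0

x1: True; x2: False; x3: True; x4: True; x5: False; x6: True; x7: True

Suppose x6 = True.
(x4) alone gives x4 = True.
(¬x5) alone gives x5 = False.
(x1) alone gives x1 = True.
Suppose x3 = True.
Suppose x2 = False.
(x7) alone gives x7 = True.
All clauses are satisfied.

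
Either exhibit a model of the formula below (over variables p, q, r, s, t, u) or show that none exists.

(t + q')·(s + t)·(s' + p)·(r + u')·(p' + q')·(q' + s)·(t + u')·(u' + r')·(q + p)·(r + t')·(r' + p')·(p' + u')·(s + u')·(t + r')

p ↦ 1; q ↦ 0; r ↦ 0; s ↦ 1; t ↦ 0; u ↦ 0

Branch on t: set t = 0.
(q') alone gives q = 0.
(s) alone gives s = 1.
(p) alone gives p = 1.
(u') alone gives u = 0.
(r') alone gives r = 0.
This assignment satisfies each clause.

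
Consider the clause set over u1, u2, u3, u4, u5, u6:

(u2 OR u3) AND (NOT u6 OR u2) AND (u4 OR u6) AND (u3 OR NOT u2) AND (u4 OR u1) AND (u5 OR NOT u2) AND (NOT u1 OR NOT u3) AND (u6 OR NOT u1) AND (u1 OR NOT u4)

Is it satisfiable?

No

Suppose u2 = true.
The clause (u3) is unit, so u3 = true.
The clause (u5) is unit, so u5 = true.
The clause (NOT u1) is unit, so u1 = false.
The clause (u4) is unit, so u4 = true.
That conflicts with the unit clause (NOT u4).
Backtrack on u2: now try u2 = false.
The clause (u3) is unit, so u3 = true.
The clause (NOT u6) is unit, so u6 = false.
The clause (u4) is unit, so u4 = true.
The clause (NOT u1) is unit, so u1 = false.
That conflicts with the unit clause (u1).
Either choice for u2 ends in contradiction.
No assignment satisfies every clause.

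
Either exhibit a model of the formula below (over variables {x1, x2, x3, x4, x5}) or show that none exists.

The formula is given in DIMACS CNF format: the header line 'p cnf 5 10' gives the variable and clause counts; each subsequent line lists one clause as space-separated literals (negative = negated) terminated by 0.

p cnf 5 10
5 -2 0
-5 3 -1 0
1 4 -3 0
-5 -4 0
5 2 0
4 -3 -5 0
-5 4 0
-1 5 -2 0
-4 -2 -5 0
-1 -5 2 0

Try x5 = True.
From the singleton clause (¬x4), x4 = False.
That conflicts with the unit clause (x4).
That branch fails; take x5 = False instead.
From the singleton clause (¬x2), x2 = False.
That conflicts with the unit clause (x2).
Neither x5 = True nor x5 = False works.

UNSATISFIABLE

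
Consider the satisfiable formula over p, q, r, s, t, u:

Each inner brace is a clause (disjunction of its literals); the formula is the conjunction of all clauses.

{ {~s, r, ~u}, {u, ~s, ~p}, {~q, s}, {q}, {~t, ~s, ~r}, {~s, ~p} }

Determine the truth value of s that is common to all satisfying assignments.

Suppose s = 0.
(~q) alone gives q = 0.
Now (q) is unsatisfied and unit — conflict.
So every satisfying assignment has s = True.

True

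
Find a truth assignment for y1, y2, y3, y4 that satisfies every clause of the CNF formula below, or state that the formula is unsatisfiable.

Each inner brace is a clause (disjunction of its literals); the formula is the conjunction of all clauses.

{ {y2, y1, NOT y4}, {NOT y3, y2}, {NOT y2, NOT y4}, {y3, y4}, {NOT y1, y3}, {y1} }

The clause (y1) is unit, so y1 = true.
The clause (y3) is unit, so y3 = true.
The clause (y2) is unit, so y2 = true.
The clause (NOT y4) is unit, so y4 = false.
All clauses are satisfied.

y1: true,  y2: true,  y3: true,  y4: false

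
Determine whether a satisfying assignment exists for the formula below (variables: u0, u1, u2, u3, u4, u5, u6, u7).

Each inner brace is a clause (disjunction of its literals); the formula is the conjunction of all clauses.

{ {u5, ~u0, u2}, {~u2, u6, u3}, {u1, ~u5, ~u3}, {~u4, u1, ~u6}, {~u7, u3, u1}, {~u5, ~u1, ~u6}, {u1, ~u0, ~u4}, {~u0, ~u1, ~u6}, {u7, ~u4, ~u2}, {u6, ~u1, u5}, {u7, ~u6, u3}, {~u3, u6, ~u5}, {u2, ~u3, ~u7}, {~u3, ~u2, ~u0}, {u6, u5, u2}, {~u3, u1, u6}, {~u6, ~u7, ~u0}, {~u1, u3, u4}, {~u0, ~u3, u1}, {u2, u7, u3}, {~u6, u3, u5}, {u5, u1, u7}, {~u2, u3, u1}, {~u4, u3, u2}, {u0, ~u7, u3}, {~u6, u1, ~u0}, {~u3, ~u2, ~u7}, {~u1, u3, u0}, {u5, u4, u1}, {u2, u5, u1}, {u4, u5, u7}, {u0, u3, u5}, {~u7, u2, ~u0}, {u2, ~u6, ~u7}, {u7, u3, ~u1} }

Satisfiable

Case u5 = 0:
Case u0 = 0:
(u3) alone gives u3 = 1.
Case u6 = 1:
Case u4 = 1:
(u1) alone gives u1 = 1.
Case u7 = 0:
(~u2) alone gives u2 = 0.
Every clause now holds.
A satisfying assignment: u0=0; u1=1; u2=0; u3=1; u4=1; u5=0; u6=1; u7=0.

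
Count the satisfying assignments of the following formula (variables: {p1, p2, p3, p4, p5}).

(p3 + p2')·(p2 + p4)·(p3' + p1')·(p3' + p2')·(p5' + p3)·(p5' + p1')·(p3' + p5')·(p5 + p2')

There are 2^5 = 32 truth assignments over (p1, p2, p3, p4, p5).
Split on p3. With p3 = 1, the clauses containing p3 are satisfied and p3' drops from the rest; 1 of the 2^4 = 16 assignments to the other variables satisfy what remains.
With p3 = 0, by the same count on the reduced clause set, 2 assignments work.
Total: 1 + 2 = 3.

3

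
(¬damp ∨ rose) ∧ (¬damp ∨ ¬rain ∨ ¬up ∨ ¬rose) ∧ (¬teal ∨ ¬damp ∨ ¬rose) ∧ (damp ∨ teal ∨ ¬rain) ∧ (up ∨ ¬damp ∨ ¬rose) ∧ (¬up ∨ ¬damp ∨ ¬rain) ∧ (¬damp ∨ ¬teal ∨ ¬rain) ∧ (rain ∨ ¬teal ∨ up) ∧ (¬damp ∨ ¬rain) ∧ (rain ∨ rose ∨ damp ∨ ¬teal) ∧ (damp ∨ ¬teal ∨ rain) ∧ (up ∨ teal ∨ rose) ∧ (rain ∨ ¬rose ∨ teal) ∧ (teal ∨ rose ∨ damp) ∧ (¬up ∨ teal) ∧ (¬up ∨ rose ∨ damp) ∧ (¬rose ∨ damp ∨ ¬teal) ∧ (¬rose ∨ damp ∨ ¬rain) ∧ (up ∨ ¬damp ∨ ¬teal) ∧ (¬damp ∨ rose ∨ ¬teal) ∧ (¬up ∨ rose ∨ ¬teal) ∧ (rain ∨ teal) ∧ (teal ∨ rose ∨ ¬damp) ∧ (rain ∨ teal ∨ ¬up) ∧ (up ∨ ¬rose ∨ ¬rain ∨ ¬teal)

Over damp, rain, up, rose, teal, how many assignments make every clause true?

There are 2^5 = 32 truth assignments over (damp, rain, up, rose, teal).
Split on rose. With rose = True, the clauses containing rose are satisfied and ¬rose drops from the rest; 0 of the 2^4 = 16 assignments to the other variables satisfy what remains.
With rose = False, by the same count on the reduced clause set, 1 assignment works.
Total: 0 + 1 = 1.

1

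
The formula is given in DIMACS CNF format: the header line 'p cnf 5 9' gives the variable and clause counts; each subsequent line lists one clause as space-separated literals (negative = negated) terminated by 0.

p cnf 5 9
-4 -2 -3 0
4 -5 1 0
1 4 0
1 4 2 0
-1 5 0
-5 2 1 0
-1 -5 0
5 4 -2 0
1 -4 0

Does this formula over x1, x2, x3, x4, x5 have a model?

Unsatisfiable

Case x1 = True:
The clause (x5) is unit, so x5 = True.
But (¬x5) is also a unit clause — contradiction.
Backtrack on x1: now try x1 = False.
The clause (x4) is unit, so x4 = True.
But (¬x4) is also a unit clause — contradiction.
Both values of x1 lead to a conflict.
No assignment satisfies every clause.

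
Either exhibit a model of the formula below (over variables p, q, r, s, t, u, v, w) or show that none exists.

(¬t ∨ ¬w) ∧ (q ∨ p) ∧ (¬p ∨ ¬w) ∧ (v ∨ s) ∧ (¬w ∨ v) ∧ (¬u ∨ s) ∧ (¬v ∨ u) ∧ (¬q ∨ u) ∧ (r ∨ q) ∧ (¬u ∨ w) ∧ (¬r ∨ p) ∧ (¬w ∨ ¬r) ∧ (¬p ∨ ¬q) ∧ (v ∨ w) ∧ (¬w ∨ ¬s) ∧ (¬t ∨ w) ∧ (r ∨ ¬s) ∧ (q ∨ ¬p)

Case t = False:
Case q = True:
The clause (u) is unit, so u = True.
The clause (s) is unit, so s = True.
The clause (w) is unit, so w = True.
Now (¬w) is unsatisfied and unit — conflict.
So q must be the other value — set q = False.
The clause (p) is unit, so p = True.
Now (¬p) is unsatisfied and unit — conflict.
Both values of q lead to a conflict.
So t must be the other value — set t = True.
The clause (¬w) is unit, so w = False.
Now (w) is unsatisfied and unit — conflict.
Both values of t lead to a conflict.

UNSATISFIABLE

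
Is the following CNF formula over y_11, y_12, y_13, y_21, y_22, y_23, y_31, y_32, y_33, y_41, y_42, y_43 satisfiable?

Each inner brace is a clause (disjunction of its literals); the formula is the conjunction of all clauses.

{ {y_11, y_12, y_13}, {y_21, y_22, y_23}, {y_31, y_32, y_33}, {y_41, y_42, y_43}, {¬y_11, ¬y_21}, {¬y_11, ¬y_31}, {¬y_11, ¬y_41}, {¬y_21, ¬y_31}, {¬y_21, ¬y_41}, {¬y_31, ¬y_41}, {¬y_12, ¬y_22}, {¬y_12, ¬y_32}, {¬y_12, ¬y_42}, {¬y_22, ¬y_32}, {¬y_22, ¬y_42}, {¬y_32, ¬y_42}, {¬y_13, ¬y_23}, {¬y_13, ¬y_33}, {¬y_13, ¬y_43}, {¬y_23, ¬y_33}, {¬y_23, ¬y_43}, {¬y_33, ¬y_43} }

Suppose y_11 = False.
Suppose y_12 = True.
From the singleton clause (¬y_22), y_22 = False.
From the singleton clause (¬y_32), y_32 = False.
From the singleton clause (¬y_42), y_42 = False.
Suppose y_21 = True.
From the singleton clause (¬y_31), y_31 = False.
From the singleton clause (y_33), y_33 = True.
From the singleton clause (¬y_41), y_41 = False.
From the singleton clause (y_43), y_43 = True.
That conflicts with the unit clause (¬y_43).
Undo y_21 and try y_21 = False.
From the singleton clause (y_23), y_23 = True.
From the singleton clause (¬y_13), y_13 = False.
From the singleton clause (¬y_33), y_33 = False.
From the singleton clause (y_31), y_31 = True.
From the singleton clause (¬y_41), y_41 = False.
From the singleton clause (y_43), y_43 = True.
That conflicts with the unit clause (¬y_43).
Both values of y_21 lead to a conflict.
Undo y_12 and try y_12 = False.
From the singleton clause (y_13), y_13 = True.
From the singleton clause (¬y_23), y_23 = False.
From the singleton clause (¬y_33), y_33 = False.
From the singleton clause (¬y_43), y_43 = False.
Suppose y_21 = True.
From the singleton clause (¬y_31), y_31 = False.
From the singleton clause (y_32), y_32 = True.
From the singleton clause (¬y_41), y_41 = False.
From the singleton clause (y_42), y_42 = True.
That conflicts with the unit clause (¬y_42).
Undo y_21 and try y_21 = False.
From the singleton clause (y_22), y_22 = True.
From the singleton clause (¬y_32), y_32 = False.
From the singleton clause (y_31), y_31 = True.
From the singleton clause (¬y_41), y_41 = False.
From the singleton clause (y_42), y_42 = True.
That conflicts with the unit clause (¬y_42).
Both values of y_21 lead to a conflict.
Both values of y_12 lead to a conflict.
Undo y_11 and try y_11 = True.
From the singleton clause (¬y_21), y_21 = False.
From the singleton clause (¬y_31), y_31 = False.
From the singleton clause (¬y_41), y_41 = False.
Suppose y_22 = True.
From the singleton clause (¬y_12), y_12 = False.
From the singleton clause (¬y_32), y_32 = False.
From the singleton clause (y_33), y_33 = True.
From the singleton clause (¬y_42), y_42 = False.
From the singleton clause (y_43), y_43 = True.
That conflicts with the unit clause (¬y_43).
Undo y_22 and try y_22 = False.
From the singleton clause (y_23), y_23 = True.
From the singleton clause (¬y_13), y_13 = False.
From the singleton clause (¬y_33), y_33 = False.
From the singleton clause (y_32), y_32 = True.
From the singleton clause (¬y_12), y_12 = False.
From the singleton clause (¬y_42), y_42 = False.
From the singleton clause (y_43), y_43 = True.
That conflicts with the unit clause (¬y_43).
Both values of y_22 lead to a conflict.
Both values of y_11 lead to a conflict.
No assignment satisfies every clause.

Unsatisfiable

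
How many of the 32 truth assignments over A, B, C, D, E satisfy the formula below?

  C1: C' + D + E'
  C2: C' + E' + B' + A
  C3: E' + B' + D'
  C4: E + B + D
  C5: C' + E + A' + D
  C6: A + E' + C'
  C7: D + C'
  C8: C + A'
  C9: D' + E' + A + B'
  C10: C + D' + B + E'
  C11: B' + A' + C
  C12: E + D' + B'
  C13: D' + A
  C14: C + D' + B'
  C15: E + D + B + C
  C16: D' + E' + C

There are 2^5 = 32 truth assignments over (A, B, C, D, E).
Split on D. With D = 1, the clauses containing D are satisfied and D' drops from the rest; 2 of the 2^4 = 16 assignments to the other variables satisfy what remains.
With D = 0, by the same count on the reduced clause set, 3 assignments work.
(One model: A=F, B=F, C=F, D=F, E=T.)
Total: 2 + 3 = 5.

5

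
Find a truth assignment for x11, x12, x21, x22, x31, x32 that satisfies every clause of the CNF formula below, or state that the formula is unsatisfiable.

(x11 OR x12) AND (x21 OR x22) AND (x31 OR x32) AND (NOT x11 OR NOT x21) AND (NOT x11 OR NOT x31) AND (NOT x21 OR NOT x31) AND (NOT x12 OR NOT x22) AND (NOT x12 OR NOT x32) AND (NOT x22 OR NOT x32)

UNSATISFIABLE

Try x11 = true.
Unit clause (NOT x21) forces x21 = false.
Unit clause (x22) forces x22 = true.
Unit clause (NOT x31) forces x31 = false.
Unit clause (x32) forces x32 = true.
Now (NOT x32) is unsatisfied and unit — conflict.
That branch fails; take x11 = false instead.
Unit clause (x12) forces x12 = true.
Unit clause (NOT x22) forces x22 = false.
Unit clause (x21) forces x21 = true.
Unit clause (NOT x31) forces x31 = false.
Unit clause (x32) forces x32 = true.
Now (NOT x32) is unsatisfied and unit — conflict.
Either choice for x11 ends in contradiction.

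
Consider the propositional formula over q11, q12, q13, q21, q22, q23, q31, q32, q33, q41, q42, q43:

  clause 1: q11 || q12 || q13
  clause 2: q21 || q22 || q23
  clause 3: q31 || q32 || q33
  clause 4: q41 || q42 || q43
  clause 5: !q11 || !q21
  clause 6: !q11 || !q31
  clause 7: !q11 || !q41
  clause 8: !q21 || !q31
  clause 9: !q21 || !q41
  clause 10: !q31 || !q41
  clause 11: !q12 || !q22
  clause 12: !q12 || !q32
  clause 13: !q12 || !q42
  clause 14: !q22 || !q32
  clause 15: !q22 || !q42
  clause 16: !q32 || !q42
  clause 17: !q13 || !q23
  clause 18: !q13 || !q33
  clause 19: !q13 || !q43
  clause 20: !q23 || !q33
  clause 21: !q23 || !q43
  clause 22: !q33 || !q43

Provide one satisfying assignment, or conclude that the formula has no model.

Branch on q11: set q11 = false.
Branch on q12: set q12 = true.
(!q22) alone gives q22 = false.
(!q32) alone gives q32 = false.
(!q42) alone gives q42 = false.
Branch on q21: set q21 = true.
(!q31) alone gives q31 = false.
(q33) alone gives q33 = true.
(!q41) alone gives q41 = false.
(q43) alone gives q43 = true.
That conflicts with the unit clause (!q43).
Backtrack on q21: now try q21 = false.
(q23) alone gives q23 = true.
(!q13) alone gives q13 = false.
(!q33) alone gives q33 = false.
(q31) alone gives q31 = true.
(!q41) alone gives q41 = false.
(q43) alone gives q43 = true.
That conflicts with the unit clause (!q43).
Either choice for q21 ends in contradiction.
Backtrack on q12: now try q12 = false.
(q13) alone gives q13 = true.
(!q23) alone gives q23 = false.
(!q33) alone gives q33 = false.
(!q43) alone gives q43 = false.
Branch on q21: set q21 = true.
(!q31) alone gives q31 = false.
(q32) alone gives q32 = true.
(!q41) alone gives q41 = false.
(q42) alone gives q42 = true.
That conflicts with the unit clause (!q42).
Backtrack on q21: now try q21 = false.
(q22) alone gives q22 = true.
(!q32) alone gives q32 = false.
(q31) alone gives q31 = true.
(!q41) alone gives q41 = false.
(q42) alone gives q42 = true.
That conflicts with the unit clause (!q42).
Either choice for q21 ends in contradiction.
Either choice for q12 ends in contradiction.
Backtrack on q11: now try q11 = true.
(!q21) alone gives q21 = false.
(!q31) alone gives q31 = false.
(!q41) alone gives q41 = false.
Branch on q22: set q22 = true.
(!q12) alone gives q12 = false.
(!q32) alone gives q32 = false.
(q33) alone gives q33 = true.
(!q42) alone gives q42 = false.
(q43) alone gives q43 = true.
That conflicts with the unit clause (!q43).
Backtrack on q22: now try q22 = false.
(q23) alone gives q23 = true.
(!q13) alone gives q13 = false.
(!q33) alone gives q33 = false.
(q32) alone gives q32 = true.
(!q12) alone gives q12 = false.
(!q42) alone gives q42 = false.
(q43) alone gives q43 = true.
That conflicts with the unit clause (!q43).
Either choice for q22 ends in contradiction.
Either choice for q11 ends in contradiction.

UNSATISFIABLE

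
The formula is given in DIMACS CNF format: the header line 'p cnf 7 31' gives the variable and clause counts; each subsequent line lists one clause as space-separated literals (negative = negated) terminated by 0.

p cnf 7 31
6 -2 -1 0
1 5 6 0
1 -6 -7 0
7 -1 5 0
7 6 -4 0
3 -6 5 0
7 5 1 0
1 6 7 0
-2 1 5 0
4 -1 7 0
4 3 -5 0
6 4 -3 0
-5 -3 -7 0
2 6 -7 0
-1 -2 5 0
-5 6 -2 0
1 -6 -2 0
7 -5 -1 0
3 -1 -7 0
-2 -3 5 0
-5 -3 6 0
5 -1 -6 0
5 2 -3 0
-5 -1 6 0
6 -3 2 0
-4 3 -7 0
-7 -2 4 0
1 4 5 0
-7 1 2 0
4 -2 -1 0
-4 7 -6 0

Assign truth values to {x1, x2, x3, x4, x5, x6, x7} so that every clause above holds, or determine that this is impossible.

Case x6 = True:
Case x1 = False:
(¬x7) alone gives x7 = False.
(x5) alone gives x5 = True.
(¬x2) alone gives x2 = False.
(¬x4) alone gives x4 = False.
(x3) alone gives x3 = True.
This assignment satisfies each clause.

x1 ↦ False,  x2 ↦ False,  x3 ↦ True,  x4 ↦ False,  x5 ↦ True,  x6 ↦ True,  x7 ↦ False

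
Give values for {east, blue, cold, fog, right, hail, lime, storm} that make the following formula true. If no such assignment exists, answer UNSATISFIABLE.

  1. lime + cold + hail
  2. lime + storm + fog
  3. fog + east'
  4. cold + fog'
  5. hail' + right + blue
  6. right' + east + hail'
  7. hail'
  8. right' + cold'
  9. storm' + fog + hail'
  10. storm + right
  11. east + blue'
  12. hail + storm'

Unit clause (hail') forces hail = 0.
Unit clause (storm') forces storm = 0.
Unit clause (right) forces right = 1.
Unit clause (cold') forces cold = 0.
Unit clause (lime) forces lime = 1.
Unit clause (fog') forces fog = 0.
Unit clause (east') forces east = 0.
Unit clause (blue') forces blue = 0.
This assignment satisfies each clause.

east=0,  blue=0,  cold=0,  fog=0,  right=1,  hail=0,  lime=1,  storm=0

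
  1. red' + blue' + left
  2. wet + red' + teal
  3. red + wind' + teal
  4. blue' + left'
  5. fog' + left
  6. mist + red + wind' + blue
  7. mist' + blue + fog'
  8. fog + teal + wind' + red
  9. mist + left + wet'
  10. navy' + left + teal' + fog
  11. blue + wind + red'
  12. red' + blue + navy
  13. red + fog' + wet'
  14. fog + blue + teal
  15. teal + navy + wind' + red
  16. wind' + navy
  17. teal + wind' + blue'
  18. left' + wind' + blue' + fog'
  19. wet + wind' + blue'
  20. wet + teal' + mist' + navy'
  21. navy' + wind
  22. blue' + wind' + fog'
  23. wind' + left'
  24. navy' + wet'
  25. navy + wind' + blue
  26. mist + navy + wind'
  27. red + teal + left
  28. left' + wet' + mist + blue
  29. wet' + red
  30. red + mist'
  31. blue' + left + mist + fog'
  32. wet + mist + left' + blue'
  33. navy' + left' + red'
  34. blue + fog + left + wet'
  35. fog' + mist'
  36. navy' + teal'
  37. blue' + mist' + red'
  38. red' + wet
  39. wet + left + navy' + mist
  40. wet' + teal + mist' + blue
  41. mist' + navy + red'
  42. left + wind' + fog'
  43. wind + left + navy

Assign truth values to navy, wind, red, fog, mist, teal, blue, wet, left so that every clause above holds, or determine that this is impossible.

Try blue = 0.
Try fog = 0.
Unit clause (teal) forces teal = 1.
Unit clause (navy') forces navy = 0.
Unit clause (red') forces red = 0.
Unit clause (wind') forces wind = 0.
Unit clause (wet') forces wet = 0.
Unit clause (mist') forces mist = 0.
Unit clause (left) forces left = 1.
This assignment satisfies each clause.

navy: 0; wind: 0; red: 0; fog: 0; mist: 0; teal: 1; blue: 0; wet: 0; left: 1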